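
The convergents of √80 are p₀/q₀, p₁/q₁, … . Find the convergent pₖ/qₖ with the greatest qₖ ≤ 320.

√80 = [8; 1, 16, …] (period length 2).
Convergents:
  p_0/q_0 = 8/1
  p_1/q_1 = 9/1
  p_2/q_2 = 152/17
  p_3/q_3 = 161/18
  p_4/q_4 = 2728/305
  p_5/q_5 = 2889/323
q_4 = 305 ≤ 320 < 323 = q_5, so the answer is 2728/305.

2728/305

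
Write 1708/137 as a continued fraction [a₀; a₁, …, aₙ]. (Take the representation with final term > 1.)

[12; 2, 7, 9]

1708 = 12·137 + 64
137 = 2·64 + 9
64 = 7·9 + 1
9 = 9·1 + 0  (stop)
So 1708/137 = [12; 2, 7, 9].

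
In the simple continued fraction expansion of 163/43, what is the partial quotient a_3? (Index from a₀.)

1

163 = 3·43 + 34   →  a_0 = 3
43 = 1·34 + 9   →  a_1 = 1
34 = 3·9 + 7   →  a_2 = 3
9 = 1·7 + 2   →  a_3 = 1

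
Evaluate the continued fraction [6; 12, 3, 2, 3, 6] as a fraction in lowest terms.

Fold from the inside: start with 6/1.
  3 + 1/6 = 19/6
  2 + 6/19 = 44/19
  3 + 19/44 = 151/44
  12 + 44/151 = 1856/151
  6 + 151/1856 = 11287/1856

11287/1856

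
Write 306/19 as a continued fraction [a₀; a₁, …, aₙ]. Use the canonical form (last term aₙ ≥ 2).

306 = 16×19 + 2
19 = 9×2 + 1
2 = 2×1 + 0  (stop)
So 306/19 = [16; 9, 2].

[16; 9, 2]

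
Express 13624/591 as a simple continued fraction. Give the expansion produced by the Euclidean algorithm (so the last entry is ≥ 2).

13624 = 23*591 + 31
591 = 19*31 + 2
31 = 15*2 + 1
2 = 2*1 + 0  (stop)
So 13624/591 = [23; 19, 15, 2].

[23; 19, 15, 2]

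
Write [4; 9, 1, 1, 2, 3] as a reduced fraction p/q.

669/163

Fold from the inside: start with 3/1.
  2 + 1/3 = 7/3
  1 + 3/7 = 10/7
  1 + 7/10 = 17/10
  9 + 10/17 = 163/17
  4 + 17/163 = 669/163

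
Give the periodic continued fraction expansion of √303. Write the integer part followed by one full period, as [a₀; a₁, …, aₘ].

a₀ = ⌊√303⌋ = 17.
With m₀=0, d₀=1 and mₖ₊₁ = dₖaₖ − mₖ, dₖ₊₁ = (n − mₖ₊₁²)/dₖ, aₖ₊₁ = ⌊(a₀+mₖ₊₁)/dₖ₊₁⌋:
  k=1: m=17, d=14, a=2
  k=2: m=11, d=13, a=2
  k=3: m=15, d=6, a=5
  k=4: m=15, d=13, a=2
  k=5: m=11, d=14, a=2
  k=6: m=17, d=1, a=34
d=1 and a=2a₀=34 at k=6, so the next step gives (m, d) = (17, 14) again — its k=1 value — and the period has length 6.

[17; 2, 2, 5, 2, 2, 34]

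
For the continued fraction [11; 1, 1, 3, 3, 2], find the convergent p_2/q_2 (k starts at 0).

23/2

Using pₖ = aₖpₖ₋₁ + pₖ₋₂, qₖ = aₖqₖ₋₁ + qₖ₋₂ (with p₋₁=1, p₋₂=0, q₋₁=0, q₋₂=1):
  k=0: a=11, p=11, q=1
  k=1: a=1, p=12, q=1
  k=2: a=1, p=23, q=2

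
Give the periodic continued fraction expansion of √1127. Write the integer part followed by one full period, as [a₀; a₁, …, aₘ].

[33; 1, 1, 3, 33, 3, 1, 1, 66]

a₀ = ⌊√1127⌋ = 33.
With m₀=0, d₀=1 and mₖ₊₁ = dₖaₖ − mₖ, dₖ₊₁ = (n − mₖ₊₁²)/dₖ, aₖ₊₁ = ⌊(a₀+mₖ₊₁)/dₖ₊₁⌋:
  k=1: m=33, d=38, a=1
  k=2: m=5, d=29, a=1
  k=3: m=24, d=19, a=3
  k=4: m=33, d=2, a=33
  k=5: m=33, d=19, a=3
  k=6: m=24, d=29, a=1
  k=7: m=5, d=38, a=1
  k=8: m=33, d=1, a=66
d=1 and a=2a₀=66 at k=8, so the next step gives (m, d) = (33, 38) again — its k=1 value — and the period has length 8.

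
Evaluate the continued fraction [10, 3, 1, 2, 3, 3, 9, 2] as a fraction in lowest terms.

24567/2392

Using pₖ = aₖpₖ₋₁ + pₖ₋₂ and qₖ = aₖqₖ₋₁ + qₖ₋₂:
  k=0: a=10, p=10, q=1
  k=1: a=3, p=31, q=3
  k=2: a=1, p=41, q=4
  k=3: a=2, p=113, q=11
  k=4: a=3, p=380, q=37
  k=5: a=3, p=1253, q=122
  k=6: a=9, p=11657, q=1135
  k=7: a=2, p=24567, q=2392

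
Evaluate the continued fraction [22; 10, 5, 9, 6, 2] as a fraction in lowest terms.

Fold from the inside: start with 2/1.
  6 + 1/2 = 13/2
  9 + 2/13 = 119/13
  5 + 13/119 = 608/119
  10 + 119/608 = 6199/608
  22 + 608/6199 = 136986/6199

136986/6199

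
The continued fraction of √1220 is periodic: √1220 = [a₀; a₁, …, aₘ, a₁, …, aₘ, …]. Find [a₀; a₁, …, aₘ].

[34; 1, 12, 1, 68]

a₀ = ⌊√1220⌋ = 34.
With m₀=0, d₀=1 and mₖ₊₁ = dₖaₖ − mₖ, dₖ₊₁ = (n − mₖ₊₁²)/dₖ, aₖ₊₁ = ⌊(a₀+mₖ₊₁)/dₖ₊₁⌋:
  k=1: m=34, d=64, a=1
  k=2: m=30, d=5, a=12
  k=3: m=30, d=64, a=1
  k=4: m=34, d=1, a=68
d=1 and a=2a₀=68 at k=4, so the next step gives (m, d) = (34, 64) again — its k=1 value — and the period has length 4.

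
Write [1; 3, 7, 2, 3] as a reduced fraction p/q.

Using pₖ = aₖpₖ₋₁ + pₖ₋₂ and qₖ = aₖqₖ₋₁ + qₖ₋₂:
  k=0: a=1, p=1, q=1
  k=1: a=3, p=4, q=3
  k=2: a=7, p=29, q=22
  k=3: a=2, p=62, q=47
  k=4: a=3, p=215, q=163

215/163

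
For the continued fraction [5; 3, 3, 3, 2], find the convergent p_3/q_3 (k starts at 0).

Using pₖ = aₖpₖ₋₁ + pₖ₋₂, qₖ = aₖqₖ₋₁ + qₖ₋₂ (with p₋₁=1, p₋₂=0, q₋₁=0, q₋₂=1):
  k=0: a=5, p=5, q=1
  k=1: a=3, p=16, q=3
  k=2: a=3, p=53, q=10
  k=3: a=3, p=175, q=33

175/33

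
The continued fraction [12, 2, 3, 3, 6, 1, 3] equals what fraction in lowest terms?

8070/649

Using pₖ = aₖpₖ₋₁ + pₖ₋₂ and qₖ = aₖqₖ₋₁ + qₖ₋₂:
  k=0: a=12, p=12, q=1
  k=1: a=2, p=25, q=2
  k=2: a=3, p=87, q=7
  k=3: a=3, p=286, q=23
  k=4: a=6, p=1803, q=145
  k=5: a=1, p=2089, q=168
  k=6: a=3, p=8070, q=649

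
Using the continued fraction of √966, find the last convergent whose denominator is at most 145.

√966 = [31; 12, 2, 2, 2, 12, 62, …] (period length 6).
Convergents:
  p_0/q_0 = 31/1
  p_1/q_1 = 373/12
  p_2/q_2 = 777/25
  p_3/q_3 = 1927/62
  p_4/q_4 = 4631/149
q_3 = 62 ≤ 145 < 149 = q_4, so the answer is 1927/62.

1927/62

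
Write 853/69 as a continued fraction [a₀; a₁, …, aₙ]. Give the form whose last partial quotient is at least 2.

[12; 2, 1, 3, 6]

853 = 12×69 + 25
69 = 2×25 + 19
25 = 1×19 + 6
19 = 3×6 + 1
6 = 6×1 + 0  (stop)
So 853/69 = [12; 2, 1, 3, 6].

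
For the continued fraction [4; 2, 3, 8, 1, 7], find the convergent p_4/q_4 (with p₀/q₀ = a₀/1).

288/65

Using pₖ = aₖpₖ₋₁ + pₖ₋₂, qₖ = aₖqₖ₋₁ + qₖ₋₂ (with p₋₁=1, p₋₂=0, q₋₁=0, q₋₂=1):
  k=0: a=4, p=4, q=1
  k=1: a=2, p=9, q=2
  k=2: a=3, p=31, q=7
  k=3: a=8, p=257, q=58
  k=4: a=1, p=288, q=65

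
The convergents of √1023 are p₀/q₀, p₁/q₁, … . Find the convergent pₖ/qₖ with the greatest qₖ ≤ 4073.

√1023 = [31; 1, 62, …] (period length 2).
Convergents:
  p_0/q_0 = 31/1
  p_1/q_1 = 32/1
  p_2/q_2 = 2015/63
  p_3/q_3 = 2047/64
  p_4/q_4 = 128929/4031
  p_5/q_5 = 130976/4095
q_4 = 4031 ≤ 4073 < 4095 = q_5, so the answer is 128929/4031.

128929/4031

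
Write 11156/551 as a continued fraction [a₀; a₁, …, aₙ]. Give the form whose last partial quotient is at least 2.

[20; 4, 19, 2, 3]

11156 = 20·551 + 136
551 = 4·136 + 7
136 = 19·7 + 3
7 = 2·3 + 1
3 = 3·1 + 0  (stop)
So 11156/551 = [20; 4, 19, 2, 3].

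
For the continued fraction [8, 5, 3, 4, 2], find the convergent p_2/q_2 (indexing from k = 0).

131/16

Using pₖ = aₖpₖ₋₁ + pₖ₋₂, qₖ = aₖqₖ₋₁ + qₖ₋₂ (with p₋₁=1, p₋₂=0, q₋₁=0, q₋₂=1):
  k=0: a=8, p=8, q=1
  k=1: a=5, p=41, q=5
  k=2: a=3, p=131, q=16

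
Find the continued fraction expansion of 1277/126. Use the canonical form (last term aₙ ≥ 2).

1277 = 10×126 + 17
126 = 7×17 + 7
17 = 2×7 + 3
7 = 2×3 + 1
3 = 3×1 + 0  (stop)
So 1277/126 = [10; 7, 2, 2, 3].

[10; 7, 2, 2, 3]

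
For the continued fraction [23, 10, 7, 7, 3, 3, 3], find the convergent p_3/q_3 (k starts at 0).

Using pₖ = aₖpₖ₋₁ + pₖ₋₂, qₖ = aₖqₖ₋₁ + qₖ₋₂ (with p₋₁=1, p₋₂=0, q₋₁=0, q₋₂=1):
  k=0: a=23, p=23, q=1
  k=1: a=10, p=231, q=10
  k=2: a=7, p=1640, q=71
  k=3: a=7, p=11711, q=507

11711/507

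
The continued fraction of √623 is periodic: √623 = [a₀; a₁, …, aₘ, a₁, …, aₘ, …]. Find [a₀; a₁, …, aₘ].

a₀ = ⌊√623⌋ = 24.
With m₀=0, d₀=1 and mₖ₊₁ = dₖaₖ − mₖ, dₖ₊₁ = (n − mₖ₊₁²)/dₖ, aₖ₊₁ = ⌊(a₀+mₖ₊₁)/dₖ₊₁⌋:
  k=1: m=24, d=47, a=1
  k=2: m=23, d=2, a=23
  k=3: m=23, d=47, a=1
  k=4: m=24, d=1, a=48
d=1 and a=2a₀=48 at k=4, so the next step gives (m, d) = (24, 47) again — its k=1 value — and the period has length 4.

[24; 1, 23, 1, 48]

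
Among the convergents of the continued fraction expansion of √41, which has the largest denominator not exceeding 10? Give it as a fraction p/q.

√41 = [6; 2, 2, 12, …] (period length 3).
Convergents:
  p_0/q_0 = 6/1
  p_1/q_1 = 13/2
  p_2/q_2 = 32/5
  p_3/q_3 = 397/62
q_2 = 5 ≤ 10 < 62 = q_3, so the answer is 32/5.

32/5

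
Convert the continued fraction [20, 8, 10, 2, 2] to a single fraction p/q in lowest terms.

Fold from the inside: start with 2/1.
  2 + 1/2 = 5/2
  10 + 2/5 = 52/5
  8 + 5/52 = 421/52
  20 + 52/421 = 8472/421

8472/421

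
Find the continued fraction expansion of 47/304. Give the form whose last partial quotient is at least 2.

47 = 0*304 + 47
304 = 6*47 + 22
47 = 2*22 + 3
22 = 7*3 + 1
3 = 3*1 + 0  (stop)
So 47/304 = [0; 6, 2, 7, 3].

[0; 6, 2, 7, 3]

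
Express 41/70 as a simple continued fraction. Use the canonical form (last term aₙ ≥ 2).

[0; 1, 1, 2, 2, 2, 2]

41 = 0*70 + 41
70 = 1*41 + 29
41 = 1*29 + 12
29 = 2*12 + 5
12 = 2*5 + 2
5 = 2*2 + 1
2 = 2*1 + 0  (stop)
So 41/70 = [0; 1, 1, 2, 2, 2, 2].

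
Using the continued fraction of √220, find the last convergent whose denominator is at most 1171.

√220 = [14; 1, 4, 1, 28, …] (period length 4).
Convergents:
  p_0/q_0 = 14/1
  p_1/q_1 = 15/1
  p_2/q_2 = 74/5
  p_3/q_3 = 89/6
  p_4/q_4 = 2566/173
  p_5/q_5 = 2655/179
  p_6/q_6 = 13186/889
  p_7/q_7 = 15841/1068
  p_8/q_8 = 456734/30793
q_7 = 1068 ≤ 1171 < 30793 = q_8, so the answer is 15841/1068.

15841/1068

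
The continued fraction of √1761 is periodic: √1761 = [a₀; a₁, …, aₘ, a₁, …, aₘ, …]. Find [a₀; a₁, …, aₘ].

a₀ = ⌊√1761⌋ = 41.
With m₀=0, d₀=1 and mₖ₊₁ = dₖaₖ − mₖ, dₖ₊₁ = (n − mₖ₊₁²)/dₖ, aₖ₊₁ = ⌊(a₀+mₖ₊₁)/dₖ₊₁⌋:
  k=1: m=41, d=80, a=1
  k=2: m=39, d=3, a=26
  k=3: m=39, d=80, a=1
  k=4: m=41, d=1, a=82
d=1 and a=2a₀=82 at k=4, so the next step gives (m, d) = (41, 80) again — its k=1 value — and the period has length 4.

[41; 1, 26, 1, 82]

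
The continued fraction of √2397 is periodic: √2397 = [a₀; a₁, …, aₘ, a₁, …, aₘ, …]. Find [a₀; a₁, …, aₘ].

a₀ = ⌊√2397⌋ = 48.
With m₀=0, d₀=1 and mₖ₊₁ = dₖaₖ − mₖ, dₖ₊₁ = (n − mₖ₊₁²)/dₖ, aₖ₊₁ = ⌊(a₀+mₖ₊₁)/dₖ₊₁⌋:
  k=1: m=48, d=93, a=1
  k=2: m=45, d=4, a=23
  k=3: m=47, d=47, a=2
  k=4: m=47, d=4, a=23
  k=5: m=45, d=93, a=1
  k=6: m=48, d=1, a=96
d=1 and a=2a₀=96 at k=6, so the next step gives (m, d) = (48, 93) again — its k=1 value — and the period has length 6.

[48; 1, 23, 2, 23, 1, 96]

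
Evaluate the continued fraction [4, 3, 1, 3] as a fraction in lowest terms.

Fold from the inside: start with 3/1.
  1 + 1/3 = 4/3
  3 + 3/4 = 15/4
  4 + 4/15 = 64/15

64/15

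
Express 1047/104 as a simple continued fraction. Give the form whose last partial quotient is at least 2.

1047 = 10×104 + 7
104 = 14×7 + 6
7 = 1×6 + 1
6 = 6×1 + 0  (stop)
So 1047/104 = [10; 14, 1, 6].

[10; 14, 1, 6]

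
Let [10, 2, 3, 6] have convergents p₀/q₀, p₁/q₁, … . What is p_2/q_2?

Using pₖ = aₖpₖ₋₁ + pₖ₋₂, qₖ = aₖqₖ₋₁ + qₖ₋₂ (with p₋₁=1, p₋₂=0, q₋₁=0, q₋₂=1):
  k=0: a=10, p=10, q=1
  k=1: a=2, p=21, q=2
  k=2: a=3, p=73, q=7

73/7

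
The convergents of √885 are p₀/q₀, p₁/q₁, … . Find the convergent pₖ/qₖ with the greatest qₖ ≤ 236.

√885 = [29; 1, 2, 1, 58, …] (period length 4).
Convergents:
  p_0/q_0 = 29/1
  p_1/q_1 = 30/1
  p_2/q_2 = 89/3
  p_3/q_3 = 119/4
  p_4/q_4 = 6991/235
  p_5/q_5 = 7110/239
q_4 = 235 ≤ 236 < 239 = q_5, so the answer is 6991/235.

6991/235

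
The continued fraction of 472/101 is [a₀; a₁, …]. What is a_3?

472 = 4·101 + 68   →  a_0 = 4
101 = 1·68 + 33   →  a_1 = 1
68 = 2·33 + 2   →  a_2 = 2
33 = 16·2 + 1   →  a_3 = 16

16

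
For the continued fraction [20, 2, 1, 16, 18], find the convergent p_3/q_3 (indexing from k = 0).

1017/50

Using pₖ = aₖpₖ₋₁ + pₖ₋₂, qₖ = aₖqₖ₋₁ + qₖ₋₂ (with p₋₁=1, p₋₂=0, q₋₁=0, q₋₂=1):
  k=0: a=20, p=20, q=1
  k=1: a=2, p=41, q=2
  k=2: a=1, p=61, q=3
  k=3: a=16, p=1017, q=50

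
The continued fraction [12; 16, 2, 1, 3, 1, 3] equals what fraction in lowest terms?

Fold from the inside: start with 3/1.
  1 + 1/3 = 4/3
  3 + 3/4 = 15/4
  1 + 4/15 = 19/15
  2 + 15/19 = 53/19
  16 + 19/53 = 867/53
  12 + 53/867 = 10457/867

10457/867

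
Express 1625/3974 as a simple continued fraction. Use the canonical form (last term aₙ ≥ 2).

[0; 2, 2, 4, 11, 16]

1625 = 0×3974 + 1625
3974 = 2×1625 + 724
1625 = 2×724 + 177
724 = 4×177 + 16
177 = 11×16 + 1
16 = 16×1 + 0  (stop)
So 1625/3974 = [0; 2, 2, 4, 11, 16].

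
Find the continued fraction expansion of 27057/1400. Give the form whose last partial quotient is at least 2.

[19; 3, 15, 1, 3, 7]

27057 = 19*1400 + 457
1400 = 3*457 + 29
457 = 15*29 + 22
29 = 1*22 + 7
22 = 3*7 + 1
7 = 7*1 + 0  (stop)
So 27057/1400 = [19; 3, 15, 1, 3, 7].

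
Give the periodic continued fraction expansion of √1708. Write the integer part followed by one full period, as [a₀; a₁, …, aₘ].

a₀ = ⌊√1708⌋ = 41.

[41; 3, 20, 3, 82]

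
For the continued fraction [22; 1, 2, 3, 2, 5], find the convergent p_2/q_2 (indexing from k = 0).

Using pₖ = aₖpₖ₋₁ + pₖ₋₂, qₖ = aₖqₖ₋₁ + qₖ₋₂ (with p₋₁=1, p₋₂=0, q₋₁=0, q₋₂=1):
  k=0: a=22, p=22, q=1
  k=1: a=1, p=23, q=1
  k=2: a=2, p=68, q=3

68/3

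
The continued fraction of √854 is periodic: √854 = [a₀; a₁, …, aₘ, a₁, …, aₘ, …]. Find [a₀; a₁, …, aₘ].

a₀ = ⌊√854⌋ = 29.
With m₀=0, d₀=1 and mₖ₊₁ = dₖaₖ − mₖ, dₖ₊₁ = (n − mₖ₊₁²)/dₖ, aₖ₊₁ = ⌊(a₀+mₖ₊₁)/dₖ₊₁⌋:
  k=1: m=29, d=13, a=4
  k=2: m=23, d=25, a=2
  k=3: m=27, d=5, a=11
  k=4: m=28, d=14, a=4
  k=5: m=28, d=5, a=11
  k=6: m=27, d=25, a=2
  k=7: m=23, d=13, a=4
  k=8: m=29, d=1, a=58
d=1 and a=2a₀=58 at k=8, so the next step gives (m, d) = (29, 13) again — its k=1 value — and the period has length 8.

[29; 4, 2, 11, 4, 11, 2, 4, 58]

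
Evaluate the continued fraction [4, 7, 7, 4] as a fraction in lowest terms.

857/207

Using pₖ = aₖpₖ₋₁ + pₖ₋₂ and qₖ = aₖqₖ₋₁ + qₖ₋₂:
  k=0: a=4, p=4, q=1
  k=1: a=7, p=29, q=7
  k=2: a=7, p=207, q=50
  k=3: a=4, p=857, q=207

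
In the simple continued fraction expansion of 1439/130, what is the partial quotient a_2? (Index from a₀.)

2

1439 = 11·130 + 9   →  a_0 = 11
130 = 14·9 + 4   →  a_1 = 14
9 = 2·4 + 1   →  a_2 = 2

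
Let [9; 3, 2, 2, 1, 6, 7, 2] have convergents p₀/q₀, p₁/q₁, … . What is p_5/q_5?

1496/161

Using pₖ = aₖpₖ₋₁ + pₖ₋₂, qₖ = aₖqₖ₋₁ + qₖ₋₂ (with p₋₁=1, p₋₂=0, q₋₁=0, q₋₂=1):
  k=0: a=9, p=9, q=1
  k=1: a=3, p=28, q=3
  k=2: a=2, p=65, q=7
  k=3: a=2, p=158, q=17
  k=4: a=1, p=223, q=24
  k=5: a=6, p=1496, q=161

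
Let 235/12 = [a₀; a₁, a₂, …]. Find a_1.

235 = 19·12 + 7   →  a_0 = 19
12 = 1·7 + 5   →  a_1 = 1

1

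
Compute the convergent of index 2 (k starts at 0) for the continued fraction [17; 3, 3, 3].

Using pₖ = aₖpₖ₋₁ + pₖ₋₂, qₖ = aₖqₖ₋₁ + qₖ₋₂ (with p₋₁=1, p₋₂=0, q₋₁=0, q₋₂=1):
  k=0: a=17, p=17, q=1
  k=1: a=3, p=52, q=3
  k=2: a=3, p=173, q=10

173/10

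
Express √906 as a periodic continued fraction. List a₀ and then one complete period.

[30; 10, 60]

a₀ = ⌊√906⌋ = 30.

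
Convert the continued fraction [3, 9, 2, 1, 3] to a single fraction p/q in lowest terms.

320/103

Using pₖ = aₖpₖ₋₁ + pₖ₋₂ and qₖ = aₖqₖ₋₁ + qₖ₋₂:
  k=0: a=3, p=3, q=1
  k=1: a=9, p=28, q=9
  k=2: a=2, p=59, q=19
  k=3: a=1, p=87, q=28
  k=4: a=3, p=320, q=103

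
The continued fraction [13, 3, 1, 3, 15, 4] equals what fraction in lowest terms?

Using pₖ = aₖpₖ₋₁ + pₖ₋₂ and qₖ = aₖqₖ₋₁ + qₖ₋₂:
  k=0: a=13, p=13, q=1
  k=1: a=3, p=40, q=3
  k=2: a=1, p=53, q=4
  k=3: a=3, p=199, q=15
  k=4: a=15, p=3038, q=229
  k=5: a=4, p=12351, q=931

12351/931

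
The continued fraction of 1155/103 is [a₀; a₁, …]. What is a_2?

1155 = 11·103 + 22   →  a_0 = 11
103 = 4·22 + 15   →  a_1 = 4
22 = 1·15 + 7   →  a_2 = 1

1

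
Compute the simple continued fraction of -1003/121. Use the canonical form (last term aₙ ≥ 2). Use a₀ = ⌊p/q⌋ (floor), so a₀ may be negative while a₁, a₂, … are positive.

[-9; 1, 2, 2, 5, 3]

-1003 = -9×121 + 86
121 = 1×86 + 35
86 = 2×35 + 16
35 = 2×16 + 3
16 = 5×3 + 1
3 = 3×1 + 0  (stop)
So -1003/121 = [-9; 1, 2, 2, 5, 3].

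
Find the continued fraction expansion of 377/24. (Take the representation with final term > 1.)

377 = 15·24 + 17
24 = 1·17 + 7
17 = 2·7 + 3
7 = 2·3 + 1
3 = 3·1 + 0  (stop)
So 377/24 = [15; 1, 2, 2, 3].

[15; 1, 2, 2, 3]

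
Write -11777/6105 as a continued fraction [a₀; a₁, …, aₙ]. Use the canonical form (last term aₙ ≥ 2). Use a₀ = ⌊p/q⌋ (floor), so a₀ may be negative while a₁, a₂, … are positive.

[-2; 14, 10, 14, 3]

-11777 = -2×6105 + 433
6105 = 14×433 + 43
433 = 10×43 + 3
43 = 14×3 + 1
3 = 3×1 + 0  (stop)
So -11777/6105 = [-2; 14, 10, 14, 3].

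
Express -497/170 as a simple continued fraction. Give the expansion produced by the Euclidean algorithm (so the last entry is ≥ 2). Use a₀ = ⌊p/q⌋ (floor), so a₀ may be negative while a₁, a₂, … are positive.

[-3; 13, 13]

-497 = -3·170 + 13
170 = 13·13 + 1
13 = 13·1 + 0  (stop)
So -497/170 = [-3; 13, 13].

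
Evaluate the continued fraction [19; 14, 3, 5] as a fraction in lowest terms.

4367/229

Using pₖ = aₖpₖ₋₁ + pₖ₋₂ and qₖ = aₖqₖ₋₁ + qₖ₋₂:
  k=0: a=19, p=19, q=1
  k=1: a=14, p=267, q=14
  k=2: a=3, p=820, q=43
  k=3: a=5, p=4367, q=229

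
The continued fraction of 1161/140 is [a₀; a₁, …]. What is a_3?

1161 = 8·140 + 41   →  a_0 = 8
140 = 3·41 + 17   →  a_1 = 3
41 = 2·17 + 7   →  a_2 = 2
17 = 2·7 + 3   →  a_3 = 2

2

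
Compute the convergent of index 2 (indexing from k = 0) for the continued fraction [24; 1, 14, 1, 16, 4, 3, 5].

Using pₖ = aₖpₖ₋₁ + pₖ₋₂, qₖ = aₖqₖ₋₁ + qₖ₋₂ (with p₋₁=1, p₋₂=0, q₋₁=0, q₋₂=1):
  k=0: a=24, p=24, q=1
  k=1: a=1, p=25, q=1
  k=2: a=14, p=374, q=15

374/15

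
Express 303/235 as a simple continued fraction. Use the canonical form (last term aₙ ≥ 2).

[1; 3, 2, 5, 6]

303 = 1×235 + 68
235 = 3×68 + 31
68 = 2×31 + 6
31 = 5×6 + 1
6 = 6×1 + 0  (stop)
So 303/235 = [1; 3, 2, 5, 6].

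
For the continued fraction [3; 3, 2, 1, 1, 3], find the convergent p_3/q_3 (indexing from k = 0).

Using pₖ = aₖpₖ₋₁ + pₖ₋₂, qₖ = aₖqₖ₋₁ + qₖ₋₂ (with p₋₁=1, p₋₂=0, q₋₁=0, q₋₂=1):
  k=0: a=3, p=3, q=1
  k=1: a=3, p=10, q=3
  k=2: a=2, p=23, q=7
  k=3: a=1, p=33, q=10

33/10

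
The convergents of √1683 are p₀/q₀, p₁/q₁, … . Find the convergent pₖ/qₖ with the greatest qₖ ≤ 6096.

137965/3363

√1683 = [41; 41, 82, …] (period length 2).
Convergents:
  p_0/q_0 = 41/1
  p_1/q_1 = 1682/41
  p_2/q_2 = 137965/3363
  p_3/q_3 = 5658247/137924
q_2 = 3363 ≤ 6096 < 137924 = q_3, so the answer is 137965/3363.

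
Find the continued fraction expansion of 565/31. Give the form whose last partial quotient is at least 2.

[18; 4, 2, 3]

565 = 18·31 + 7
31 = 4·7 + 3
7 = 2·3 + 1
3 = 3·1 + 0  (stop)
So 565/31 = [18; 4, 2, 3].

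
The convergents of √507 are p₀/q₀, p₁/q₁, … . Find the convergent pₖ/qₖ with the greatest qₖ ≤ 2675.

60142/2671

√507 = [22; 1, 1, 14, 1, 1, 44, …] (period length 6).
Convergents:
  p_0/q_0 = 22/1
  p_1/q_1 = 23/1
  p_2/q_2 = 45/2
  p_3/q_3 = 653/29
  p_4/q_4 = 698/31
  p_5/q_5 = 1351/60
  p_6/q_6 = 60142/2671
  p_7/q_7 = 61493/2731
q_6 = 2671 ≤ 2675 < 2731 = q_7, so the answer is 60142/2671.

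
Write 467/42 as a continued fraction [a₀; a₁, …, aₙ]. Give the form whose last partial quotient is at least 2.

467 = 11×42 + 5
42 = 8×5 + 2
5 = 2×2 + 1
2 = 2×1 + 0  (stop)
So 467/42 = [11; 8, 2, 2].

[11; 8, 2, 2]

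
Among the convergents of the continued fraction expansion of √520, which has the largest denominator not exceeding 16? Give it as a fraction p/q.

√520 = [22; 1, 4, 11, 4, 1, 44, …] (period length 6).
Convergents:
  p_0/q_0 = 22/1
  p_1/q_1 = 23/1
  p_2/q_2 = 114/5
  p_3/q_3 = 1277/56
q_2 = 5 ≤ 16 < 56 = q_3, so the answer is 114/5.

114/5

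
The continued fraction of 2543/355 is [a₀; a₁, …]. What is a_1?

6

2543 = 7·355 + 58   →  a_0 = 7
355 = 6·58 + 7   →  a_1 = 6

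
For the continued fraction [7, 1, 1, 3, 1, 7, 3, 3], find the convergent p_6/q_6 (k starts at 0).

1655/219

Using pₖ = aₖpₖ₋₁ + pₖ₋₂, qₖ = aₖqₖ₋₁ + qₖ₋₂ (with p₋₁=1, p₋₂=0, q₋₁=0, q₋₂=1):
  k=0: a=7, p=7, q=1
  k=1: a=1, p=8, q=1
  k=2: a=1, p=15, q=2
  k=3: a=3, p=53, q=7
  k=4: a=1, p=68, q=9
  k=5: a=7, p=529, q=70
  k=6: a=3, p=1655, q=219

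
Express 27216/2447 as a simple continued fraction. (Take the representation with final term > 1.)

[11; 8, 5, 2, 3, 2, 3]

27216 = 11·2447 + 299
2447 = 8·299 + 55
299 = 5·55 + 24
55 = 2·24 + 7
24 = 3·7 + 3
7 = 2·3 + 1
3 = 3·1 + 0  (stop)
So 27216/2447 = [11; 8, 5, 2, 3, 2, 3].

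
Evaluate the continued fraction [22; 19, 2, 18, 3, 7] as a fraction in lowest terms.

Fold from the inside: start with 7/1.
  3 + 1/7 = 22/7
  18 + 7/22 = 403/22
  2 + 22/403 = 828/403
  19 + 403/828 = 16135/828
  22 + 828/16135 = 355798/16135

355798/16135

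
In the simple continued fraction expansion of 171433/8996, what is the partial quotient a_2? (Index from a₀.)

171433 = 19·8996 + 509   →  a_0 = 19
8996 = 17·509 + 343   →  a_1 = 17
509 = 1·343 + 166   →  a_2 = 1

1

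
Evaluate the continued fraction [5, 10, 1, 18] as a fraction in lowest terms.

1059/208

Fold from the inside: start with 18/1.
  1 + 1/18 = 19/18
  10 + 18/19 = 208/19
  5 + 19/208 = 1059/208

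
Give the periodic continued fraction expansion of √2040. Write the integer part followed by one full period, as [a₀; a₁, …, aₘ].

[45; 6, 90]

a₀ = ⌊√2040⌋ = 45.
With m₀=0, d₀=1 and mₖ₊₁ = dₖaₖ − mₖ, dₖ₊₁ = (n − mₖ₊₁²)/dₖ, aₖ₊₁ = ⌊(a₀+mₖ₊₁)/dₖ₊₁⌋:
  k=1: m=45, d=15, a=6
  k=2: m=45, d=1, a=90
d=1 and a=2a₀=90 at k=2, so the next step gives (m, d) = (45, 15) again — its k=1 value — and the period has length 2.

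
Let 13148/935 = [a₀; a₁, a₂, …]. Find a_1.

13148 = 14·935 + 58   →  a_0 = 14
935 = 16·58 + 7   →  a_1 = 16

16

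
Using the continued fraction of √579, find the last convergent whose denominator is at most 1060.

√579 = [24; 16, 48, …] (period length 2).
Convergents:
  p_0/q_0 = 24/1
  p_1/q_1 = 385/16
  p_2/q_2 = 18504/769
  p_3/q_3 = 296449/12320
q_2 = 769 ≤ 1060 < 12320 = q_3, so the answer is 18504/769.

18504/769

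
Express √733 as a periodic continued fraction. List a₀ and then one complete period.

[27; 13, 1, 1, 13, 54]

a₀ = ⌊√733⌋ = 27.
With m₀=0, d₀=1 and mₖ₊₁ = dₖaₖ − mₖ, dₖ₊₁ = (n − mₖ₊₁²)/dₖ, aₖ₊₁ = ⌊(a₀+mₖ₊₁)/dₖ₊₁⌋:
  k=1: m=27, d=4, a=13
  k=2: m=25, d=27, a=1
  k=3: m=2, d=27, a=1
  k=4: m=25, d=4, a=13
  k=5: m=27, d=1, a=54
d=1 and a=2a₀=54 at k=5, so the next step gives (m, d) = (27, 4) again — its k=1 value — and the period has length 5.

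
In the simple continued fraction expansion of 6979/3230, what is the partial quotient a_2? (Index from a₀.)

4

6979 = 2·3230 + 519   →  a_0 = 2
3230 = 6·519 + 116   →  a_1 = 6
519 = 4·116 + 55   →  a_2 = 4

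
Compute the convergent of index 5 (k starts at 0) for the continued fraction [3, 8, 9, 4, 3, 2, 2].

7015/2246

Using pₖ = aₖpₖ₋₁ + pₖ₋₂, qₖ = aₖqₖ₋₁ + qₖ₋₂ (with p₋₁=1, p₋₂=0, q₋₁=0, q₋₂=1):
  k=0: a=3, p=3, q=1
  k=1: a=8, p=25, q=8
  k=2: a=9, p=228, q=73
  k=3: a=4, p=937, q=300
  k=4: a=3, p=3039, q=973
  k=5: a=2, p=7015, q=2246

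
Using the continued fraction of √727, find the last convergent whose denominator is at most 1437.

√727 = [26; 1, 25, 1, 52, …] (period length 4).
Convergents:
  p_0/q_0 = 26/1
  p_1/q_1 = 27/1
  p_2/q_2 = 701/26
  p_3/q_3 = 728/27
  p_4/q_4 = 38557/1430
  p_5/q_5 = 39285/1457
q_4 = 1430 ≤ 1437 < 1457 = q_5, so the answer is 38557/1430.

38557/1430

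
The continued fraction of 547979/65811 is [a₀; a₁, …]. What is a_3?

16

547979 = 8·65811 + 21491   →  a_0 = 8
65811 = 3·21491 + 1338   →  a_1 = 3
21491 = 16·1338 + 83   →  a_2 = 16
1338 = 16·83 + 10   →  a_3 = 16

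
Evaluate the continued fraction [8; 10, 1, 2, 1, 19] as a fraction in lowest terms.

6871/849

Fold from the inside: start with 19/1.
  1 + 1/19 = 20/19
  2 + 19/20 = 59/20
  1 + 20/59 = 79/59
  10 + 59/79 = 849/79
  8 + 79/849 = 6871/849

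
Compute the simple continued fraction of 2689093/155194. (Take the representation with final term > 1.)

2689093 = 17*155194 + 50795
155194 = 3*50795 + 2809
50795 = 18*2809 + 233
2809 = 12*233 + 13
233 = 17*13 + 12
13 = 1*12 + 1
12 = 12*1 + 0  (stop)
So 2689093/155194 = [17; 3, 18, 12, 17, 1, 12].

[17; 3, 18, 12, 17, 1, 12]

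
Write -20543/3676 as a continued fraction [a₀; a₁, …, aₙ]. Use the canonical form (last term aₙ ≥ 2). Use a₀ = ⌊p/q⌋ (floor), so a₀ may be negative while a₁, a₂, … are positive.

-20543 = -6*3676 + 1513
3676 = 2*1513 + 650
1513 = 2*650 + 213
650 = 3*213 + 11
213 = 19*11 + 4
11 = 2*4 + 3
4 = 1*3 + 1
3 = 3*1 + 0  (stop)
So -20543/3676 = [-6; 2, 2, 3, 19, 2, 1, 3].

[-6; 2, 2, 3, 19, 2, 1, 3]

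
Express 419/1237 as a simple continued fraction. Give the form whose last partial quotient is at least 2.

[0; 2, 1, 19, 1, 19]

419 = 0·1237 + 419
1237 = 2·419 + 399
419 = 1·399 + 20
399 = 19·20 + 19
20 = 1·19 + 1
19 = 19·1 + 0  (stop)
So 419/1237 = [0; 2, 1, 19, 1, 19].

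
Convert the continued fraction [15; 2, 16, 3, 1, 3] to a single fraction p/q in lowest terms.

7789/503

Using pₖ = aₖpₖ₋₁ + pₖ₋₂ and qₖ = aₖqₖ₋₁ + qₖ₋₂:
  k=0: a=15, p=15, q=1
  k=1: a=2, p=31, q=2
  k=2: a=16, p=511, q=33
  k=3: a=3, p=1564, q=101
  k=4: a=1, p=2075, q=134
  k=5: a=3, p=7789, q=503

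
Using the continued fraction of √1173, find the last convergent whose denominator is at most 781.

√1173 = [34; 4, 68, …] (period length 2).
Convergents:
  p_0/q_0 = 34/1
  p_1/q_1 = 137/4
  p_2/q_2 = 9350/273
  p_3/q_3 = 37537/1096
q_2 = 273 ≤ 781 < 1096 = q_3, so the answer is 9350/273.

9350/273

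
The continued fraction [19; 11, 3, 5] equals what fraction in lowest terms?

Using pₖ = aₖpₖ₋₁ + pₖ₋₂ and qₖ = aₖqₖ₋₁ + qₖ₋₂:
  k=0: a=19, p=19, q=1
  k=1: a=11, p=210, q=11
  k=2: a=3, p=649, q=34
  k=3: a=5, p=3455, q=181

3455/181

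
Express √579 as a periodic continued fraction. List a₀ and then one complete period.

[24; 16, 48]

a₀ = ⌊√579⌋ = 24.
With m₀=0, d₀=1 and mₖ₊₁ = dₖaₖ − mₖ, dₖ₊₁ = (n − mₖ₊₁²)/dₖ, aₖ₊₁ = ⌊(a₀+mₖ₊₁)/dₖ₊₁⌋:
  k=1: m=24, d=3, a=16
  k=2: m=24, d=1, a=48
d=1 and a=2a₀=48 at k=2, so the next step gives (m, d) = (24, 3) again — its k=1 value — and the period has length 2.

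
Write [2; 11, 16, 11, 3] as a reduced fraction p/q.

12649/6051

Fold from the inside: start with 3/1.
  11 + 1/3 = 34/3
  16 + 3/34 = 547/34
  11 + 34/547 = 6051/547
  2 + 547/6051 = 12649/6051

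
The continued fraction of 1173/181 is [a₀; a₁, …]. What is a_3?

2

1173 = 6·181 + 87   →  a_0 = 6
181 = 2·87 + 7   →  a_1 = 2
87 = 12·7 + 3   →  a_2 = 12
7 = 2·3 + 1   →  a_3 = 2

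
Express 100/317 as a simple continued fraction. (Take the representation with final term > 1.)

100 = 0·317 + 100
317 = 3·100 + 17
100 = 5·17 + 15
17 = 1·15 + 2
15 = 7·2 + 1
2 = 2·1 + 0  (stop)
So 100/317 = [0; 3, 5, 1, 7, 2].

[0; 3, 5, 1, 7, 2]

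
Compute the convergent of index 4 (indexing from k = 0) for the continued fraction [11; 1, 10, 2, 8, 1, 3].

2323/195

Using pₖ = aₖpₖ₋₁ + pₖ₋₂, qₖ = aₖqₖ₋₁ + qₖ₋₂ (with p₋₁=1, p₋₂=0, q₋₁=0, q₋₂=1):
  k=0: a=11, p=11, q=1
  k=1: a=1, p=12, q=1
  k=2: a=10, p=131, q=11
  k=3: a=2, p=274, q=23
  k=4: a=8, p=2323, q=195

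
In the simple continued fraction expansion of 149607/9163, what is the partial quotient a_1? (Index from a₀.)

149607 = 16·9163 + 2999   →  a_0 = 16
9163 = 3·2999 + 166   →  a_1 = 3

3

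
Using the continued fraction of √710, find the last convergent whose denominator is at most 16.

√710 = [26; 1, 1, 1, 4, 1, 1, 1, 52, …] (period length 8).
Convergents:
  p_0/q_0 = 26/1
  p_1/q_1 = 27/1
  p_2/q_2 = 53/2
  p_3/q_3 = 80/3
  p_4/q_4 = 373/14
  p_5/q_5 = 453/17
q_4 = 14 ≤ 16 < 17 = q_5, so the answer is 373/14.

373/14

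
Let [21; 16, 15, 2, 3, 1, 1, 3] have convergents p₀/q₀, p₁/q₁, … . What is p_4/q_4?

36543/1735

Using pₖ = aₖpₖ₋₁ + pₖ₋₂, qₖ = aₖqₖ₋₁ + qₖ₋₂ (with p₋₁=1, p₋₂=0, q₋₁=0, q₋₂=1):
  k=0: a=21, p=21, q=1
  k=1: a=16, p=337, q=16
  k=2: a=15, p=5076, q=241
  k=3: a=2, p=10489, q=498
  k=4: a=3, p=36543, q=1735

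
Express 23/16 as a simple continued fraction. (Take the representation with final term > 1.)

23 = 1×16 + 7
16 = 2×7 + 2
7 = 3×2 + 1
2 = 2×1 + 0  (stop)
So 23/16 = [1; 2, 3, 2].

[1; 2, 3, 2]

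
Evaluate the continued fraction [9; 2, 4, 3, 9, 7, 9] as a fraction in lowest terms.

165730/17541

Fold from the inside: start with 9/1.
  7 + 1/9 = 64/9
  9 + 9/64 = 585/64
  3 + 64/585 = 1819/585
  4 + 585/1819 = 7861/1819
  2 + 1819/7861 = 17541/7861
  9 + 7861/17541 = 165730/17541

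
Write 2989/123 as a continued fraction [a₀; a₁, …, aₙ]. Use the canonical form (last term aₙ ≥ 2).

2989 = 24×123 + 37
123 = 3×37 + 12
37 = 3×12 + 1
12 = 12×1 + 0  (stop)
So 2989/123 = [24; 3, 3, 12].

[24; 3, 3, 12]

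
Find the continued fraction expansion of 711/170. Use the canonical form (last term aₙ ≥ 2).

[4; 5, 2, 15]

711 = 4*170 + 31
170 = 5*31 + 15
31 = 2*15 + 1
15 = 15*1 + 0  (stop)
So 711/170 = [4; 5, 2, 15].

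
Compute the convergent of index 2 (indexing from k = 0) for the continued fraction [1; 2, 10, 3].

31/21

Using pₖ = aₖpₖ₋₁ + pₖ₋₂, qₖ = aₖqₖ₋₁ + qₖ₋₂ (with p₋₁=1, p₋₂=0, q₋₁=0, q₋₂=1):
  k=0: a=1, p=1, q=1
  k=1: a=2, p=3, q=2
  k=2: a=10, p=31, q=21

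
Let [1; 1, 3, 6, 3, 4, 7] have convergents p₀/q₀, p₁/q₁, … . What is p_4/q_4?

Using pₖ = aₖpₖ₋₁ + pₖ₋₂, qₖ = aₖqₖ₋₁ + qₖ₋₂ (with p₋₁=1, p₋₂=0, q₋₁=0, q₋₂=1):
  k=0: a=1, p=1, q=1
  k=1: a=1, p=2, q=1
  k=2: a=3, p=7, q=4
  k=3: a=6, p=44, q=25
  k=4: a=3, p=139, q=79

139/79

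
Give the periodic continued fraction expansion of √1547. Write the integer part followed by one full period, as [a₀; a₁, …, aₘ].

a₀ = ⌊√1547⌋ = 39.
With m₀=0, d₀=1 and mₖ₊₁ = dₖaₖ − mₖ, dₖ₊₁ = (n − mₖ₊₁²)/dₖ, aₖ₊₁ = ⌊(a₀+mₖ₊₁)/dₖ₊₁⌋:
  k=1: m=39, d=26, a=3
  k=2: m=39, d=1, a=78
d=1 and a=2a₀=78 at k=2, so the next step gives (m, d) = (39, 26) again — its k=1 value — and the period has length 2.

[39; 3, 78]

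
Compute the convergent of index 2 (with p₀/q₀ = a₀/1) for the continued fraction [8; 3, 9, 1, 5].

233/28

Using pₖ = aₖpₖ₋₁ + pₖ₋₂, qₖ = aₖqₖ₋₁ + qₖ₋₂ (with p₋₁=1, p₋₂=0, q₋₁=0, q₋₂=1):
  k=0: a=8, p=8, q=1
  k=1: a=3, p=25, q=3
  k=2: a=9, p=233, q=28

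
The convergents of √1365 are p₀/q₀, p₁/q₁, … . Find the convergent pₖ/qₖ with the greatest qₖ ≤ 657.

√1365 = [36; 1, 17, 2, 17, 1, 72, …] (period length 6).
Convergents:
  p_0/q_0 = 36/1
  p_1/q_1 = 37/1
  p_2/q_2 = 665/18
  p_3/q_3 = 1367/37
  p_4/q_4 = 23904/647
  p_5/q_5 = 25271/684
q_4 = 647 ≤ 657 < 684 = q_5, so the answer is 23904/647.

23904/647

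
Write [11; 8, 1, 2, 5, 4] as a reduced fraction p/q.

6469/582

Fold from the inside: start with 4/1.
  5 + 1/4 = 21/4
  2 + 4/21 = 46/21
  1 + 21/46 = 67/46
  8 + 46/67 = 582/67
  11 + 67/582 = 6469/582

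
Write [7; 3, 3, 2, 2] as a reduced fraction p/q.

Using pₖ = aₖpₖ₋₁ + pₖ₋₂ and qₖ = aₖqₖ₋₁ + qₖ₋₂:
  k=0: a=7, p=7, q=1
  k=1: a=3, p=22, q=3
  k=2: a=3, p=73, q=10
  k=3: a=2, p=168, q=23
  k=4: a=2, p=409, q=56

409/56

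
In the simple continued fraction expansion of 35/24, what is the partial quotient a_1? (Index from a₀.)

2

35 = 1·24 + 11   →  a_0 = 1
24 = 2·11 + 2   →  a_1 = 2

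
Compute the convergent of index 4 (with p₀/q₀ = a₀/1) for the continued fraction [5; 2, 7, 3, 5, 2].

1367/250

Using pₖ = aₖpₖ₋₁ + pₖ₋₂, qₖ = aₖqₖ₋₁ + qₖ₋₂ (with p₋₁=1, p₋₂=0, q₋₁=0, q₋₂=1):
  k=0: a=5, p=5, q=1
  k=1: a=2, p=11, q=2
  k=2: a=7, p=82, q=15
  k=3: a=3, p=257, q=47
  k=4: a=5, p=1367, q=250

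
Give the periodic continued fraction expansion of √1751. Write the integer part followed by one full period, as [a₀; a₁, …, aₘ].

a₀ = ⌊√1751⌋ = 41.
With m₀=0, d₀=1 and mₖ₊₁ = dₖaₖ − mₖ, dₖ₊₁ = (n − mₖ₊₁²)/dₖ, aₖ₊₁ = ⌊(a₀+mₖ₊₁)/dₖ₊₁⌋:
  k=1: m=41, d=70, a=1
  k=2: m=29, d=13, a=5
  k=3: m=36, d=35, a=2
  k=4: m=34, d=17, a=4
  k=5: m=34, d=35, a=2
  k=6: m=36, d=13, a=5
  k=7: m=29, d=70, a=1
  k=8: m=41, d=1, a=82
d=1 and a=2a₀=82 at k=8, so the next step gives (m, d) = (41, 70) again — its k=1 value — and the period has length 8.

[41; 1, 5, 2, 4, 2, 5, 1, 82]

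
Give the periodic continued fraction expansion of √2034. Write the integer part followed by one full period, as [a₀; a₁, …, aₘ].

a₀ = ⌊√2034⌋ = 45.
With m₀=0, d₀=1 and mₖ₊₁ = dₖaₖ − mₖ, dₖ₊₁ = (n − mₖ₊₁²)/dₖ, aₖ₊₁ = ⌊(a₀+mₖ₊₁)/dₖ₊₁⌋:
  k=1: m=45, d=9, a=10
  k=2: m=45, d=1, a=90
d=1 and a=2a₀=90 at k=2, so the next step gives (m, d) = (45, 9) again — its k=1 value — and the period has length 2.

[45; 10, 90]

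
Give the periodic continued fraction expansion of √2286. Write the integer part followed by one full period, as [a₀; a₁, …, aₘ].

a₀ = ⌊√2286⌋ = 47.
With m₀=0, d₀=1 and mₖ₊₁ = dₖaₖ − mₖ, dₖ₊₁ = (n − mₖ₊₁²)/dₖ, aₖ₊₁ = ⌊(a₀+mₖ₊₁)/dₖ₊₁⌋:
  k=1: m=47, d=77, a=1
  k=2: m=30, d=18, a=4
  k=3: m=42, d=29, a=3
  k=4: m=45, d=9, a=10
  k=5: m=45, d=29, a=3
  k=6: m=42, d=18, a=4
  k=7: m=30, d=77, a=1
  k=8: m=47, d=1, a=94
d=1 and a=2a₀=94 at k=8, so the next step gives (m, d) = (47, 77) again — its k=1 value — and the period has length 8.

[47; 1, 4, 3, 10, 3, 4, 1, 94]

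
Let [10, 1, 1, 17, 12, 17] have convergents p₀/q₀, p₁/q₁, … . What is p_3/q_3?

368/35

Using pₖ = aₖpₖ₋₁ + pₖ₋₂, qₖ = aₖqₖ₋₁ + qₖ₋₂ (with p₋₁=1, p₋₂=0, q₋₁=0, q₋₂=1):
  k=0: a=10, p=10, q=1
  k=1: a=1, p=11, q=1
  k=2: a=1, p=21, q=2
  k=3: a=17, p=368, q=35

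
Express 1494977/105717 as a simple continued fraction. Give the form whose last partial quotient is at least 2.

[14; 7, 13, 17, 13, 2, 2]

1494977 = 14·105717 + 14939
105717 = 7·14939 + 1144
14939 = 13·1144 + 67
1144 = 17·67 + 5
67 = 13·5 + 2
5 = 2·2 + 1
2 = 2·1 + 0  (stop)
So 1494977/105717 = [14; 7, 13, 17, 13, 2, 2].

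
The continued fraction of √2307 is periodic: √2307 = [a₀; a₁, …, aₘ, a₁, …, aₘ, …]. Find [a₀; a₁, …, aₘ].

[48; 32, 96]

a₀ = ⌊√2307⌋ = 48.
With m₀=0, d₀=1 and mₖ₊₁ = dₖaₖ − mₖ, dₖ₊₁ = (n − mₖ₊₁²)/dₖ, aₖ₊₁ = ⌊(a₀+mₖ₊₁)/dₖ₊₁⌋:
  k=1: m=48, d=3, a=32
  k=2: m=48, d=1, a=96
d=1 and a=2a₀=96 at k=2, so the next step gives (m, d) = (48, 3) again — its k=1 value — and the period has length 2.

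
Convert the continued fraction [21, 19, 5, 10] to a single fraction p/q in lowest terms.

20610/979

Fold from the inside: start with 10/1.
  5 + 1/10 = 51/10
  19 + 10/51 = 979/51
  21 + 51/979 = 20610/979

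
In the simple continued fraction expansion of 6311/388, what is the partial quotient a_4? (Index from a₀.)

6311 = 16·388 + 103   →  a_0 = 16
388 = 3·103 + 79   →  a_1 = 3
103 = 1·79 + 24   →  a_2 = 1
79 = 3·24 + 7   →  a_3 = 3
24 = 3·7 + 3   →  a_4 = 3

3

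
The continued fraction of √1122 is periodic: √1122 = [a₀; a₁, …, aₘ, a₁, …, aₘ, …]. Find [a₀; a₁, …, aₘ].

[33; 2, 66]

a₀ = ⌊√1122⌋ = 33.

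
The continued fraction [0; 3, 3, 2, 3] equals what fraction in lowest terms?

Fold from the inside: start with 3/1.
  2 + 1/3 = 7/3
  3 + 3/7 = 24/7
  3 + 7/24 = 79/24
  0 + 24/79 = 24/79

24/79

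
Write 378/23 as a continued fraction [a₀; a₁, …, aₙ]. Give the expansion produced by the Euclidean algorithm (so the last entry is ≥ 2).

[16; 2, 3, 3]

378 = 16*23 + 10
23 = 2*10 + 3
10 = 3*3 + 1
3 = 3*1 + 0  (stop)
So 378/23 = [16; 2, 3, 3].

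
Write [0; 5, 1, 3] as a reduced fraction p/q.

4/23

Using pₖ = aₖpₖ₋₁ + pₖ₋₂ and qₖ = aₖqₖ₋₁ + qₖ₋₂:
  k=0: a=0, p=0, q=1
  k=1: a=5, p=1, q=5
  k=2: a=1, p=1, q=6
  k=3: a=3, p=4, q=23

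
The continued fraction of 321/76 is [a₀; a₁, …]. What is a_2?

321 = 4·76 + 17   →  a_0 = 4
76 = 4·17 + 8   →  a_1 = 4
17 = 2·8 + 1   →  a_2 = 2

2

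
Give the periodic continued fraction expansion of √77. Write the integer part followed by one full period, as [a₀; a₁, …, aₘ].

a₀ = ⌊√77⌋ = 8.
With m₀=0, d₀=1 and mₖ₊₁ = dₖaₖ − mₖ, dₖ₊₁ = (n − mₖ₊₁²)/dₖ, aₖ₊₁ = ⌊(a₀+mₖ₊₁)/dₖ₊₁⌋:
  k=1: m=8, d=13, a=1
  k=2: m=5, d=4, a=3
  k=3: m=7, d=7, a=2
  k=4: m=7, d=4, a=3
  k=5: m=5, d=13, a=1
  k=6: m=8, d=1, a=16
d=1 and a=2a₀=16 at k=6, so the next step gives (m, d) = (8, 13) again — its k=1 value — and the period has length 6.

[8; 1, 3, 2, 3, 1, 16]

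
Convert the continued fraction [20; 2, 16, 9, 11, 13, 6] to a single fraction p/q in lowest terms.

5412779/264232

Fold from the inside: start with 6/1.
  13 + 1/6 = 79/6
  11 + 6/79 = 875/79
  9 + 79/875 = 7954/875
  16 + 875/7954 = 128139/7954
  2 + 7954/128139 = 264232/128139
  20 + 128139/264232 = 5412779/264232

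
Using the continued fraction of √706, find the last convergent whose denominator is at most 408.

4889/184

√706 = [26; 1, 1, 3, 26, 3, 1, 1, 52, …] (period length 8).
Convergents:
  p_0/q_0 = 26/1
  p_1/q_1 = 27/1
  p_2/q_2 = 53/2
  p_3/q_3 = 186/7
  p_4/q_4 = 4889/184
  p_5/q_5 = 14853/559
q_4 = 184 ≤ 408 < 559 = q_5, so the answer is 4889/184.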